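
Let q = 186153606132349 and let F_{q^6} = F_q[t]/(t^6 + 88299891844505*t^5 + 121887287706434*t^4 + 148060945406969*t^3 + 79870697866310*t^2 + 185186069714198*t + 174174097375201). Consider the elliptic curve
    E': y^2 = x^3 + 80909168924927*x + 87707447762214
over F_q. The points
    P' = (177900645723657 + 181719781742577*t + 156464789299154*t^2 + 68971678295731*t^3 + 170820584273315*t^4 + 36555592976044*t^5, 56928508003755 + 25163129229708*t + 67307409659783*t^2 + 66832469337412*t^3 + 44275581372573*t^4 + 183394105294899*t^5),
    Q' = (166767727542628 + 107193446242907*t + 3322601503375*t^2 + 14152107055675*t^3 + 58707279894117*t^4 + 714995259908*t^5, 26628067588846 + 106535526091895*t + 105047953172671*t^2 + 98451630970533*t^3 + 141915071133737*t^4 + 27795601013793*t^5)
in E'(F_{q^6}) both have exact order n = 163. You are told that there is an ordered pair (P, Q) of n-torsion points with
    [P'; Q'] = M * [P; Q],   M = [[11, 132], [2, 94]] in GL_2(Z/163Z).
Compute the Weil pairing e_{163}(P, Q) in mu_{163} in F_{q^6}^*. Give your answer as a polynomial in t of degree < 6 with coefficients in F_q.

Under M = [[11,132],[2,94]] in GL_2(Z/163), e_{163}(P',Q') = e_{163}(P,Q)^(11*94-132*2 mod 163).
So e_{163}(P,Q) = e_{163}(P',Q')^{134}, since 118*134 = 1 mod 163.
Build f_{163,P'} and f_{163,Q'} via the 8-bit ladder of 163=10100011_2; evaluate at shifted divisors; quotient in F_{186153606132349^6}.
The quotient is 78618957936687 + 67540773360147*t + 104655965349764*t^2 + 7468863306932*t^3 + 90761057142420*t^4 + 90545019969810*t^5.
Finally e_{163}(P,Q) = 42577130078320 + 70995942675241*t + 178724802685022*t^2 + 129596664988690*t^3 + 119982985428855*t^4 + 167857295001029*t^5.

42577130078320 + 70995942675241*t + 178724802685022*t^2 + 129596664988690*t^3 + 119982985428855*t^4 + 167857295001029*t^5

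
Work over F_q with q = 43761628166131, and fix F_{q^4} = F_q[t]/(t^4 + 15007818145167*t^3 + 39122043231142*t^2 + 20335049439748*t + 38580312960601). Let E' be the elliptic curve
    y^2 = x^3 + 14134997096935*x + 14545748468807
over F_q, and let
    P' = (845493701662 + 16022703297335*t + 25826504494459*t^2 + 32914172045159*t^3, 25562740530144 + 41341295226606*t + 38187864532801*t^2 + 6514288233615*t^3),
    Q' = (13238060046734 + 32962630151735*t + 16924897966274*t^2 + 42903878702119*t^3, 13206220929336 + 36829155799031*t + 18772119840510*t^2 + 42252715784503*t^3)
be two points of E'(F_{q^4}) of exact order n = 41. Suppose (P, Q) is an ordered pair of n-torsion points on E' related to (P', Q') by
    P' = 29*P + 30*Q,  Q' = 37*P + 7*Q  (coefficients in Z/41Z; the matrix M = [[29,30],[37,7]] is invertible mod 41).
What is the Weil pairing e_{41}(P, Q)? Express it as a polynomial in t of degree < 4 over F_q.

e_{41}(aP+bQ,cP+dQ) = e_{41}(P,Q)^(ad-bc); with (a,b,c,d)=(29,30,37,7) this gives the det-41 law.
Inverting 36 mod 41: 8. Thus e_{41}(P,Q) = e(P',Q')^{8}.
Build f_{41,P'} and f_{41,Q'} via the 6-bit ladder of 41=101001_2; evaluate at shifted divisors; quotient in F_{43761628166131^4}.
Result: e(P',Q') = 41054059459745 + 5779005950649*t + 31393165829277*t^2 + 7330030337998*t^3.
e_{41}(P,Q) = (41054059459745 + 5779005950649*t + 31393165829277*t^2 + 7330030337998*t^3)^{8} = 30058963329213 + 15866457170335*t + 24514978709063*t^2 + 1496297065733*t^3.

30058963329213 + 15866457170335*t + 24514978709063*t^2 + 1496297065733*t^3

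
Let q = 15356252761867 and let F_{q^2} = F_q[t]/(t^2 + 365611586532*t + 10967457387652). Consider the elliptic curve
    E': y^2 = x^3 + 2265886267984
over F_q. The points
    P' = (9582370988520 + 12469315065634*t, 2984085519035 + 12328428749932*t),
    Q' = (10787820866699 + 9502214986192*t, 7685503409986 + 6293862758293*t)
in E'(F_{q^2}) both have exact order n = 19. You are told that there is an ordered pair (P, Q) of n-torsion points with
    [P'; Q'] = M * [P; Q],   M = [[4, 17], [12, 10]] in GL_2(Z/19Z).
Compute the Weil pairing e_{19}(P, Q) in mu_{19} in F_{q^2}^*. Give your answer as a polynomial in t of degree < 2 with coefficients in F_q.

Under M = [[4,17],[12,10]] in GL_2(Z/19), e_{19}(P',Q') = e_{19}(P,Q)^(4*10-17*12 mod 19).
Inverting 7 mod 19: 11. Thus e_{19}(P,Q) = e(P',Q')^{11}.
5-bit Miller (10011) on E'/F_{15356252761867} with a'=0, b'=2265886267984: accumulate tangent/chord ratios at Q'+S and P'+S'.
e_{19}(P',Q') = 12169886637283 + 11388166699701*t.
(12169886637283 + 11388166699701*t)^{11} mod (15356252761867,f) = 1141864914989 + 4253045603175*t.

1141864914989 + 4253045603175*t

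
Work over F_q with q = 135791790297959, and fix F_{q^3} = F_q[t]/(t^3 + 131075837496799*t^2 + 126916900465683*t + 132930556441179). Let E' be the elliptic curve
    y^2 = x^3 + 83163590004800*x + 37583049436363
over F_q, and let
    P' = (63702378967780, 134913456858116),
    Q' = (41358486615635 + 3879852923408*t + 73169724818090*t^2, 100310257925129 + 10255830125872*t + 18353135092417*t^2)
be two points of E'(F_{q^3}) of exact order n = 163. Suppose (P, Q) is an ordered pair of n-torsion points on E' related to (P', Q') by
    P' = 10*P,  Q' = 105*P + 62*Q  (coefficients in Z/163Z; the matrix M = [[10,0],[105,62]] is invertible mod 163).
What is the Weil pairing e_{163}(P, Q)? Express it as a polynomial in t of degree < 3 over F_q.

118407782833523 + 37942403518612*t + 60434397074657*t^2

Since e_{163}(P,P)=e_{163}(Q,Q)=1 and e_{163}(Q,P)=e_{163}(P,Q)^{-1}, expanding e_{163}(10*P,105*P + 62*Q) leaves e(P,Q)^det(M).
So e_{163}(P,Q) = e_{163}(P',Q')^{56}, since 131*56 = 1 mod 163.
n = 163 = (10100011)_2 (8 bits, wt 4); accumulate f_{163,P'}(Q'+S)/f_{163,P'}(S) along the 7-step ladder.
e_{163}(P',Q') = 115124909334352 + 39816947377474*t + 83658108713199*t^2.
e_{163}(P,Q) = (115124909334352 + 39816947377474*t + 83658108713199*t^2)^{56} = 118407782833523 + 37942403518612*t + 60434397074657*t^2.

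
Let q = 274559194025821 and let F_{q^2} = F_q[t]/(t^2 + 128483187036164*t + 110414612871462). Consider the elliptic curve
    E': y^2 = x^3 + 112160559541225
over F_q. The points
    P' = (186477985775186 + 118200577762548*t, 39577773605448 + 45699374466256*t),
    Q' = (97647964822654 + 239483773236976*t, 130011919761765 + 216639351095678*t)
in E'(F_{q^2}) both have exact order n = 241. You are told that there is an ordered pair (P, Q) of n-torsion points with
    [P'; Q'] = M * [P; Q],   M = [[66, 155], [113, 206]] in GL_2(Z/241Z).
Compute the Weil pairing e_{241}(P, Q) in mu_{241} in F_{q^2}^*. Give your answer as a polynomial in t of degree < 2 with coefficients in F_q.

Under M = [[66,155],[113,206]] in GL_2(Z/241), e_{241}(P',Q') = e_{241}(P,Q)^(66*206-155*113 mod 241).
Hence e(P,Q) = e(P',Q')^{153} where 153 = 178^{-1} mod 241.
8-bit Miller (11110001) on E'/F_{274559194025821} with a'=0, b'=112160559541225: accumulate tangent/chord ratios at Q'+S and P'+S'.
So e_{241}(P',Q') = 260098978648714 + 33347628729432*t.
Thus e_{241}(P,Q) = 133856510200179 + 223607290481745*t.

133856510200179 + 223607290481745*t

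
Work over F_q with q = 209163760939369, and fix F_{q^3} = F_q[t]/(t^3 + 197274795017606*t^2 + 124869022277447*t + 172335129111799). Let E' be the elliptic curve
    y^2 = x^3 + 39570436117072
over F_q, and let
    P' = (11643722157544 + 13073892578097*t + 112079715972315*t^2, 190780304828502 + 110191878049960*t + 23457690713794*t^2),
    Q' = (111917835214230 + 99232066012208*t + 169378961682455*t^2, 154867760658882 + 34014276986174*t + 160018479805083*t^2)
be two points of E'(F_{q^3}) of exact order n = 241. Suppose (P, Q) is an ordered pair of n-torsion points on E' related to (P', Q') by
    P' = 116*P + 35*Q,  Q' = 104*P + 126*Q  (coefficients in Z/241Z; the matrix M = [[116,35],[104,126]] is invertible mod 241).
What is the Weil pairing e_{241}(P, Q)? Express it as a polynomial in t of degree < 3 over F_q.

The 241-Weil pairing on E[241] over F_{209163760939369} is alternating-bilinear: e_{241}(P',Q') = e_{241}(P,Q)^det(M).
Inverting 131 mod 241: 46. Thus e_{241}(P,Q) = e(P',Q')^{46}.
Build f_{241,P'} and f_{241,Q'} via the 8-bit ladder of 241=11110001_2; evaluate at shifted divisors; quotient in F_{209163760939369^3}.
So e_{241}(P',Q') = 46164277001643 + 53805003680935*t + 87137136828833*t^2.
Hence e(P,Q) = 124127046603131 + 61447558534266*t + 167333570554113*t^2 in F_{209163760939369^3}^*.

124127046603131 + 61447558534266*t + 167333570554113*t^2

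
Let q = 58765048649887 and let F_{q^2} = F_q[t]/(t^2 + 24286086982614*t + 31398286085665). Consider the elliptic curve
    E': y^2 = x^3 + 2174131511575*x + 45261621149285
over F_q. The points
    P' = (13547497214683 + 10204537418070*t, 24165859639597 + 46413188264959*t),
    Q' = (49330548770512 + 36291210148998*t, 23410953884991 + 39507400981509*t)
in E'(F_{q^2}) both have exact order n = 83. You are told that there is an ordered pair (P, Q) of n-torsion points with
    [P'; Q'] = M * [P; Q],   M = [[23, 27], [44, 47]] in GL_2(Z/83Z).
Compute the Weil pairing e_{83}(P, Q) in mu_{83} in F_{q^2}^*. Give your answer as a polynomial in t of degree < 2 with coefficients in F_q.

51213738332228 + 22726825297888*t

Since e_{83}(P,P)=e_{83}(Q,Q)=1 and e_{83}(Q,P)=e_{83}(P,Q)^{-1}, expanding e_{83}(23*P + 27*Q,44*P + 47*Q) leaves e(P,Q)^det(M).
So e_{83}(P,Q) = e_{83}(P',Q')^{38}, since 59*38 = 1 mod 83.
Build f_{83,P'} and f_{83,Q'} via the 7-bit ladder of 83=1010011_2; evaluate at shifted divisors; quotient in F_{58765048649887^2}.
So e_{83}(P',Q') = 53805597673229 + 11132219591641*t.
Raise to 38: e(P,Q) = 51213738332228 + 22726825297888*t in mu_{83}.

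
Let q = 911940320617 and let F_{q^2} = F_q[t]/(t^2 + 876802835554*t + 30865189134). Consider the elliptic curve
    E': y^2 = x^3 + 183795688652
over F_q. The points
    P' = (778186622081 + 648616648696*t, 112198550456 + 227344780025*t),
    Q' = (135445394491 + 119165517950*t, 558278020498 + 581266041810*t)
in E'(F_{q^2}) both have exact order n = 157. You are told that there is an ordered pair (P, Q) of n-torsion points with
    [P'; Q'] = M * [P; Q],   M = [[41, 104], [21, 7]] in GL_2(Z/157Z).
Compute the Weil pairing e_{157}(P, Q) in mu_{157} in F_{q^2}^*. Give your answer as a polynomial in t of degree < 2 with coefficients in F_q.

The 157-Weil pairing on E[157] over F_{911940320617} is alternating-bilinear: e_{157}(P',Q') = e_{157}(P,Q)^det(M).
det M = 41*7 - 104*21 = -1897 = 144 (mod 157); 144^{-1} = 12 (mod 157).
8-bit Miller (10011101) on E'/F_{911940320617} with a'=0, b'=183795688652: accumulate tangent/chord ratios at Q'+S and P'+S'.
Miller gives e_{157}(P',Q') = 580365980445 + 455198784745*t in F_{911940320617^2}.
e_{157}(P,Q) = (580365980445 + 455198784745*t)^{12} = 904706205698 + 877751554789*t.

904706205698 + 877751554789*t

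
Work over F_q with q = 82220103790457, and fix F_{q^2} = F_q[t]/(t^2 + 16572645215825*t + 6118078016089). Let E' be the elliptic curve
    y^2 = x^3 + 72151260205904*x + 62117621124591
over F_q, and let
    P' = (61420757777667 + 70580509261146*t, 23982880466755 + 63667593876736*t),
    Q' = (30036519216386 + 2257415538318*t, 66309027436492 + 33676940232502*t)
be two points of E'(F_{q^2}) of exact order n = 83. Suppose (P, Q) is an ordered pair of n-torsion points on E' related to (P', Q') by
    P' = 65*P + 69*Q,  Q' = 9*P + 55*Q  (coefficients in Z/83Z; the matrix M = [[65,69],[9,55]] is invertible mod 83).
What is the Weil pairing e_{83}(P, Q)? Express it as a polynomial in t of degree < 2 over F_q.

Alternating bilinearity on E[83] (values in mu_{83} in F_{82220103790457^2}) gives e(P',Q') = e(P,Q)^det(M).
Hence e(P,Q) = e(P',Q')^{61} where 61 = 49^{-1} mod 83.
n = 83 = (1010011)_2 (7 bits, wt 4); accumulate f_{83,P'}(Q'+S)/f_{83,P'}(S) along the 6-step ladder.
Miller gives e_{83}(P',Q') = 37447446173730 + 33552957562809*t in F_{82220103790457^2}.
(37447446173730 + 33552957562809*t)^{61} mod (82220103790457,f) = 20770530154027 + 44641006497768*t.

20770530154027 + 44641006497768*t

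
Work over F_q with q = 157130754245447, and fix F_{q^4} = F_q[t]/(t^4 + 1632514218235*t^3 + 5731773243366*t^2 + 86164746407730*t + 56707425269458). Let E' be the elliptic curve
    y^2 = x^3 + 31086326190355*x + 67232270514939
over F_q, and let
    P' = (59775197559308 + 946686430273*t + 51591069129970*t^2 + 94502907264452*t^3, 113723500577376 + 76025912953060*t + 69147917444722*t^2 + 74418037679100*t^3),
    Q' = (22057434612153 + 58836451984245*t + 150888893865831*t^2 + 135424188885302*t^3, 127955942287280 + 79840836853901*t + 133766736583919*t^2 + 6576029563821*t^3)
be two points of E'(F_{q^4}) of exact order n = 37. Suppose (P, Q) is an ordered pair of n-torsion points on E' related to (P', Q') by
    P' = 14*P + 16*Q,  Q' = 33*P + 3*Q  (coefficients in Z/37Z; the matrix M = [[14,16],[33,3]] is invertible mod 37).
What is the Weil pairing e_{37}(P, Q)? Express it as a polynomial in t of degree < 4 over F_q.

25216938022950 + 94278194370019*t + 51316512062623*t^2 + 42825795385018*t^3

Since e_{37}(P,P)=e_{37}(Q,Q)=1 and e_{37}(Q,P)=e_{37}(P,Q)^{-1}, expanding e_{37}(14*P + 16*Q,33*P + 3*Q) leaves e(P,Q)^det(M).
det(M) mod 37 = 32; its inverse in (Z/37)^* is 22 (check: 32*22 mod 37 = 1).
Run Miller on y^2=x^3+31086326190355*x+67232270514939 over F_{157130754245447}: ladder 100101 (6 bits); e = f_P(D_Q)/f_Q(D_P).
The quotient is 79050677656069 + 113087772919996*t + 31610632031548*t^2 + 139890654238576*t^3.
Thus e_{37}(P,Q) = 25216938022950 + 94278194370019*t + 51316512062623*t^2 + 42825795385018*t^3.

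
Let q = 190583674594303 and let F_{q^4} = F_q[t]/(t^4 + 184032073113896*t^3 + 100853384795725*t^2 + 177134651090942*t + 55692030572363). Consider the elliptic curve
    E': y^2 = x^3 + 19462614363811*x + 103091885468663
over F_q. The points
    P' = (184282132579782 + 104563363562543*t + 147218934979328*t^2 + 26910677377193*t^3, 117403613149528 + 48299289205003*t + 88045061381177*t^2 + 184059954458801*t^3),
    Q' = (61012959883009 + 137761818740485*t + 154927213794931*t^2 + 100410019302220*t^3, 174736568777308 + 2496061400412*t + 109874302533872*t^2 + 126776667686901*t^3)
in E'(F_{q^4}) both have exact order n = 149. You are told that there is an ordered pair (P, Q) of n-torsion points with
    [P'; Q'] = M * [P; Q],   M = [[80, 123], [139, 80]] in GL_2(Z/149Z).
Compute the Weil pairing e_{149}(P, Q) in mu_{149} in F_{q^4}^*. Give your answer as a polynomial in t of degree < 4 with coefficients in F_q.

Alternating bilinearity on E[149] (values in mu_{149} in F_{190583674594303^4}) gives e(P',Q') = e(P,Q)^det(M).
det(M) mod 149 = 31; its inverse in (Z/149)^* is 125 (check: 31*125 mod 149 = 1).
n = 149 = (10010101)_2 (8 bits, wt 4); accumulate f_{149,P'}(Q'+S)/f_{149,P'}(S) along the 7-step ladder.
So e_{149}(P',Q') = 47613627744210 + 8051872705754*t + 108040993643626*t^2 + 182144165558725*t^3.
e_{149}(P,Q) = (47613627744210 + 8051872705754*t + 108040993643626*t^2 + 182144165558725*t^3)^{125} = 15649679202461 + 186852202410333*t + 159868358332221*t^2 + 501744165007*t^3.

15649679202461 + 186852202410333*t + 159868358332221*t^2 + 501744165007*t^3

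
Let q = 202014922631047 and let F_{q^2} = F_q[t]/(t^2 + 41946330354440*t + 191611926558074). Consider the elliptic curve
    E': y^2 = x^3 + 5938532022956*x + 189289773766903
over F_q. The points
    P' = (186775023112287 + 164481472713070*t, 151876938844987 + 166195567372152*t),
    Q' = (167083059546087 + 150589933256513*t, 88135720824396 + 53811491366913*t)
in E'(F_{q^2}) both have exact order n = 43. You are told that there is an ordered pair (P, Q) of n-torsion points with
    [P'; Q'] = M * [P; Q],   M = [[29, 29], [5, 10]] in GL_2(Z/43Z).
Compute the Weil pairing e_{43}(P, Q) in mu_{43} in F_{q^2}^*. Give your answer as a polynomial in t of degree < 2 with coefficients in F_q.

The 43-Weil pairing on E[43] over F_{202014922631047} is alternating-bilinear: e_{43}(P',Q') = e_{43}(P,Q)^det(M).
29*10 - 29*5 = 145; reduced mod 43: det = 16, inverse 35.
6-bit Miller (101011) on E'/F_{202014922631047} with a'=5938532022956, b'=189289773766903: accumulate tangent/chord ratios at Q'+S and P'+S'.
Miller gives e_{43}(P',Q') = 7182368941078 + 114944066698643*t in F_{202014922631047^2}.
Finally e_{43}(P,Q) = 144880245940661 + 139089890609148*t.

144880245940661 + 139089890609148*t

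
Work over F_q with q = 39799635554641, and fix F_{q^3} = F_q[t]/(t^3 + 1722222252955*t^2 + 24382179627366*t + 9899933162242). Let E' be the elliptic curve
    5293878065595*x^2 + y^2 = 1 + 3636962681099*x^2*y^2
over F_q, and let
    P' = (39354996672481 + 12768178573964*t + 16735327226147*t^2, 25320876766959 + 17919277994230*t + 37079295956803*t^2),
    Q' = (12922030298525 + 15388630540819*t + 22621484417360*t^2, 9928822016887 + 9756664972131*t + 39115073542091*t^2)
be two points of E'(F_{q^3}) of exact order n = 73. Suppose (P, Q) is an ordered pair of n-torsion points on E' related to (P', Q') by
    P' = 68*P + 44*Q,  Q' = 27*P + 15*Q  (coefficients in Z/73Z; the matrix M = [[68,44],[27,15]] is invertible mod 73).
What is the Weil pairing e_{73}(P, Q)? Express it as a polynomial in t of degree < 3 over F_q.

Alternating bilinearity on E[73] (values in mu_{73} in F_{39799635554641^3}) gives e(P',Q') = e(P,Q)^det(M).
Hence e(P,Q) = e(P',Q')^{63} where 63 = 51^{-1} mod 73.
Edwards->Montgomery: u=(1+y)/(1-y), v=u/x -> 13258841095579v^2=u^3+8435393536838u^2+u; then x_W=414228846124u+28021563827543: y^2=x^3+7401293642929*x.
Miller loop for e_{73} over F_{39799635554641^3}: bits of 73 = 1001001; 6 double steps + 2 add steps, l/v at each.
The quotient is 17702694694452 + 38313615967847*t + 23295278537111*t^2.
Hence e(P,Q) = 11675459160200 + 33150305292084*t + 22575576297898*t^2 in F_{39799635554641^3}^*.

11675459160200 + 33150305292084*t + 22575576297898*t^2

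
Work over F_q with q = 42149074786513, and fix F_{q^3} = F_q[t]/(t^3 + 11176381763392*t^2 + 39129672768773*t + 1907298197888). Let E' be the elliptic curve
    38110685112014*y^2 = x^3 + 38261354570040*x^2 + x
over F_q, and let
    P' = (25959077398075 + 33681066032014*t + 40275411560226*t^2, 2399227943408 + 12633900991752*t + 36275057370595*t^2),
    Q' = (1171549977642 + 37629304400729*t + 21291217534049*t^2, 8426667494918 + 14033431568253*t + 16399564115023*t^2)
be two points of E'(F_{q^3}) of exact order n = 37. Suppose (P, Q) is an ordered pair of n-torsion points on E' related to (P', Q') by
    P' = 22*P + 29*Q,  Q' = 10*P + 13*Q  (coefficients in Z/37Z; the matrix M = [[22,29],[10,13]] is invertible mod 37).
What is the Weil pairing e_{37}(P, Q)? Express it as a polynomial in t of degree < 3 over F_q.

30619162196762 + 29793848853485*t + 39952760897185*t^2

e_{37}(aP+bQ,cP+dQ) = e_{37}(P,Q)^(ad-bc); with (a,b,c,d)=(22,29,10,13) this gives the det-37 law.
22*13 - 29*10 = -4; reduced mod 37: det = 33, inverse 9.
(x,y)|->(8657245732424x+22269338640760,8657245732424y) sends E' to y^2=x^3+17004132320875.
Run Miller on y^2=x^3+17004132320875 over F_{42149074786513}: ladder 100101 (6 bits); e = f_P(D_Q)/f_Q(D_P).
e_{37}(P',Q') = 16908635170047 + 27219973939227*t + 1597737170014*t^2.
Hence e(P,Q) = 30619162196762 + 29793848853485*t + 39952760897185*t^2 in F_{42149074786513^3}^*.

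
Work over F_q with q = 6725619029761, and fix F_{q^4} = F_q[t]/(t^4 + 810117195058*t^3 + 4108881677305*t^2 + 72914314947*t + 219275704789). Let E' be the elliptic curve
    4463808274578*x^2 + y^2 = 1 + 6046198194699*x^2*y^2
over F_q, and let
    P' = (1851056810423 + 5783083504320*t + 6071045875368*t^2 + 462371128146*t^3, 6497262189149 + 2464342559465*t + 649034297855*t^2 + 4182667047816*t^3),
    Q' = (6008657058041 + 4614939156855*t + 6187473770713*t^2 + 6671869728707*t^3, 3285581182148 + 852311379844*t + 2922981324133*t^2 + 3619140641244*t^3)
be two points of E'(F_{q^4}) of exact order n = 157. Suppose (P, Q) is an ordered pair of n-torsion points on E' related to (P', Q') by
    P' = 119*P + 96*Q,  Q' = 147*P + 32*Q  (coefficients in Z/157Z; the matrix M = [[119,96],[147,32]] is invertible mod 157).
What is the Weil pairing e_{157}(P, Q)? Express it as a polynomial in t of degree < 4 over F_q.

2025905753978 + 895603546714*t + 191171131198*t^2 + 4854334174949*t^3

The 157-Weil pairing on E[157] over F_{6725619029761} is alternating-bilinear: e_{157}(P',Q') = e_{157}(P,Q)^det(M).
119*32 - 96*147 = -10304; reduced mod 157: det = 58, inverse 111.
Map (x,y)_Ed via u=(1+y)/(1-y), v=(1+y)/((1-y)x) to Montgomery A=2685577445260,B=17404629927; then to (a',b')=(5789361729016,3962768410503).
Miller loop for e_{157} over F_{6725619029761^4}: bits of 157 = 10011101; 7 double steps + 4 add steps, l/v at each.
So e_{157}(P',Q') = 2742524731130 + 4562121187323*t + 2521790823891*t^2 + 138642186742*t^3.
Raise to 111: e(P,Q) = 2025905753978 + 895603546714*t + 191171131198*t^2 + 4854334174949*t^3 in mu_{157}.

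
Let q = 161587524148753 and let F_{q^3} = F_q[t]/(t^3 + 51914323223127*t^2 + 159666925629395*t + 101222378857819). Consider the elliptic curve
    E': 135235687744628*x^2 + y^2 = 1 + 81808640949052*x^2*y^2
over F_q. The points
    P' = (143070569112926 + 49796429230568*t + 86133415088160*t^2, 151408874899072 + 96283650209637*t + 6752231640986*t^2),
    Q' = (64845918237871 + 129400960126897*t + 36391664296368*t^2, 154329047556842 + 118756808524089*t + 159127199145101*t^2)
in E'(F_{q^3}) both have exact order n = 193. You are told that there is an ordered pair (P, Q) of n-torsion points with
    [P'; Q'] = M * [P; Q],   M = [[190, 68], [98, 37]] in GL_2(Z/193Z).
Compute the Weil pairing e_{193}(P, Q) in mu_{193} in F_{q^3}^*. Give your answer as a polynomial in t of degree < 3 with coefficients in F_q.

Since e_{193}(P,P)=e_{193}(Q,Q)=1 and e_{193}(Q,P)=e_{193}(P,Q)^{-1}, expanding e_{193}(190*P + 68*Q,98*P + 37*Q) leaves e(P,Q)^det(M).
So e_{193}(P,Q) = e_{193}(P',Q')^{164}, since 173*164 = 1 mod 193.
Map (x,y)_Ed via u=(1+y)/(1-y), v=(1+y)/((1-y)x) to Montgomery A=33312728659829,B=140208011289935; then to (a',b')=(64614100425792,142414483555776).
8-bit Miller (11000001) on E'/F_{161587524148753} with a'=64614100425792, b'=142414483555776: accumulate tangent/chord ratios at Q'+S and P'+S'.
e_{193}(P',Q') = 106330486324519 + 120284771629942*t + 15492920233808*t^2.
(106330486324519 + 120284771629942*t + 15492920233808*t^2)^{164} mod (161587524148753,f) = 160850392447790 + 139851644120748*t + 156749099698704*t^2.

160850392447790 + 139851644120748*t + 156749099698704*t^2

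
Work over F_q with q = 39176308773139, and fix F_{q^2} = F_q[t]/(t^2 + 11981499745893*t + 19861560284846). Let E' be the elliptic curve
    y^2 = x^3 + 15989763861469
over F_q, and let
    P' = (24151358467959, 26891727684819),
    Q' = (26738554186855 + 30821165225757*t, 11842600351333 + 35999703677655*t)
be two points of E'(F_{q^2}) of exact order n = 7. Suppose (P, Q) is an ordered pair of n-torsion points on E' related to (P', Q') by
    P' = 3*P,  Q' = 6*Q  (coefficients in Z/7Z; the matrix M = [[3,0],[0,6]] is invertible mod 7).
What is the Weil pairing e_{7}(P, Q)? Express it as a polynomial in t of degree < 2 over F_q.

Since e_{7}(P,P)=e_{7}(Q,Q)=1 and e_{7}(Q,P)=e_{7}(P,Q)^{-1}, expanding e_{7}(3*P,6*Q) leaves e(P,Q)^det(M).
det(M) mod 7 = 4; its inverse in (Z/7)^* is 2 (check: 4*2 mod 7 = 1).
n = 7 = (111)_2 (3 bits, wt 3); accumulate f_{7,P'}(Q'+S)/f_{7,P'}(S) along the 2-step ladder.
So e_{7}(P',Q') = 12305023277554 + 22995922841830*t.
(12305023277554 + 22995922841830*t)^{2} mod (39176308773139,f) = 22881427457885 + 35060612489729*t.

22881427457885 + 35060612489729*t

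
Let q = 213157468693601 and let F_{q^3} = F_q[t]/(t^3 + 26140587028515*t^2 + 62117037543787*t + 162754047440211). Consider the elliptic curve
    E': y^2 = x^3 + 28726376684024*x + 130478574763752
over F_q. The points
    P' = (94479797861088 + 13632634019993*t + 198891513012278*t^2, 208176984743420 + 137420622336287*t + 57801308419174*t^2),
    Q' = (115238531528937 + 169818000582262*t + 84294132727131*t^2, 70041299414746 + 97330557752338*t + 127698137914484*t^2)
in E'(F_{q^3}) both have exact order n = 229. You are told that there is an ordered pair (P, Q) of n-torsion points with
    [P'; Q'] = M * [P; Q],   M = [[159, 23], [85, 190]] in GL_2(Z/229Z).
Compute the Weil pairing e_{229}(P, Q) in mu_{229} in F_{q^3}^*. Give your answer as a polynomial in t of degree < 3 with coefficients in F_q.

The 229-Weil pairing on E[229] over F_{213157468693601} is alternating-bilinear: e_{229}(P',Q') = e_{229}(P,Q)^det(M).
So e_{229}(P,Q) = e_{229}(P',Q')^{216}, since 88*216 = 1 mod 229.
8-bit Miller (11100101) on E'/F_{213157468693601} with a'=28726376684024, b'=130478574763752: accumulate tangent/chord ratios at Q'+S and P'+S'.
Miller gives e_{229}(P',Q') = 99703819939637 + 142900353037492*t + 19520162077752*t^2 in F_{213157468693601^3}.
e_{229}(P,Q) = (99703819939637 + 142900353037492*t + 19520162077752*t^2)^{216} = 54395649836624 + 24125014566154*t + 156291292224661*t^2.

54395649836624 + 24125014566154*t + 156291292224661*t^2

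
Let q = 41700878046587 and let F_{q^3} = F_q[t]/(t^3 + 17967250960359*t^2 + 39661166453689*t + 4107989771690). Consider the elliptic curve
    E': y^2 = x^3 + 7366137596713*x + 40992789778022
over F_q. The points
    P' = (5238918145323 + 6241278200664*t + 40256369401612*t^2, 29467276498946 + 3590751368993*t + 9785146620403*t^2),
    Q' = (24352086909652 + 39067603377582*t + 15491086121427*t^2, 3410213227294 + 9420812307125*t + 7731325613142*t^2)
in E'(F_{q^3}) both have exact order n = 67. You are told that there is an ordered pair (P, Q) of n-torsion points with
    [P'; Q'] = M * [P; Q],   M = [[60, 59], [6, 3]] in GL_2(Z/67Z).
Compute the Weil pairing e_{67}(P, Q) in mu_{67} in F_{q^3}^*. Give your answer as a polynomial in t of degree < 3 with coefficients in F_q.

e_{67}(aP+bQ,cP+dQ) = e_{67}(P,Q)^(ad-bc); with (a,b,c,d)=(60,59,6,3) this gives the det-67 law.
det M = 60*3 - 59*6 = -174 = 27 (mod 67); 27^{-1} = 5 (mod 67).
7-bit Miller (1000011) on E'/F_{41700878046587} with a'=7366137596713, b'=40992789778022: accumulate tangent/chord ratios at Q'+S and P'+S'.
So e_{67}(P',Q') = 10012078645824 + 8509523207120*t + 34028031021493*t^2.
Finally e_{67}(P,Q) = 39713066850722 + 23245920305320*t + 9741684492836*t^2.

39713066850722 + 23245920305320*t + 9741684492836*t^2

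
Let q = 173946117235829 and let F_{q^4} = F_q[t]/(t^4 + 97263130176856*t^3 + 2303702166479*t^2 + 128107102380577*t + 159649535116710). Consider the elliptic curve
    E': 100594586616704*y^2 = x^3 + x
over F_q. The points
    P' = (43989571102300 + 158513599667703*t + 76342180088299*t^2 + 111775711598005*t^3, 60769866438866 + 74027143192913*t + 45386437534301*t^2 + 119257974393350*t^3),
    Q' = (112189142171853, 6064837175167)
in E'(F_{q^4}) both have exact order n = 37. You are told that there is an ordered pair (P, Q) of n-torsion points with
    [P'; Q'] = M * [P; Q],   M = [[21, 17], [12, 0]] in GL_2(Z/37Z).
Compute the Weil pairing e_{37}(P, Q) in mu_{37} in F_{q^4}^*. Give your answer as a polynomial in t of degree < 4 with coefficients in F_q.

130931453577864 + 39431279201009*t + 40391401092947*t^2 + 92883025794682*t^3

e_{37} is bilinear + alternating on E[37], so e_{37}(21*P + 17*Q, 12*P) = e_{37}(P,Q)^(21*0-17*12).
det(M) mod 37 = 18; its inverse in (Z/37)^* is 35 (check: 18*35 mod 37 = 1).
Montgomery->Weierstrass: x_W = 29110954698174*x, y_W=29110954698174*y on F_{173946117235829}; lands on y^2=x^3+150081757033566*x.
Run Miller on y^2=x^3+150081757033566*x over F_{173946117235829}: ladder 100101 (6 bits); e = f_P(D_Q)/f_Q(D_P).
e_{37}(P',Q') = 70156695978480 + 115297715423925*t + 97032500883083*t^2 + 37349308537494*t^3.
Finally e_{37}(P,Q) = 130931453577864 + 39431279201009*t + 40391401092947*t^2 + 92883025794682*t^3.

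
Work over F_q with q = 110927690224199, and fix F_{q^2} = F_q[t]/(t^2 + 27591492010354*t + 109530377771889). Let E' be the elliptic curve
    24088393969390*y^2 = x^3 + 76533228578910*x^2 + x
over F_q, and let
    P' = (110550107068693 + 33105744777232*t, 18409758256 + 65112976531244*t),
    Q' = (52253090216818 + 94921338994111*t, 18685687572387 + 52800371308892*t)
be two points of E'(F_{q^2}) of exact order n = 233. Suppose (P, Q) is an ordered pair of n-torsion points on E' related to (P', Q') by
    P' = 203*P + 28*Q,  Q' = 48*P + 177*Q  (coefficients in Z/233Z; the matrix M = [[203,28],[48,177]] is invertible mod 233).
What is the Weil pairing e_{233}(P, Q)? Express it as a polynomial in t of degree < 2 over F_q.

Under M = [[203,28],[48,177]] in GL_2(Z/233), e_{233}(P',Q') = e_{233}(P,Q)^(203*177-28*48 mod 233).
So e_{233}(P,Q) = e_{233}(P',Q')^{138}, since 103*138 = 1 mod 233.
Montgomery->Weierstrass: x_W = 17883421891325*x+57613503288791, y_W=17883421891325*y on F_{110927690224199}; lands on y^2=x^3+73107134965614*x+50215374136612.
8-bit Miller (11101001) on E'/F_{110927690224199} with a'=73107134965614, b'=50215374136612: accumulate tangent/chord ratios at Q'+S and P'+S'.
So e_{233}(P',Q') = 9275815380350 + 92310314303200*t.
Thus e_{233}(P,Q) = 31276579523233 + 53837100262135*t.

31276579523233 + 53837100262135*t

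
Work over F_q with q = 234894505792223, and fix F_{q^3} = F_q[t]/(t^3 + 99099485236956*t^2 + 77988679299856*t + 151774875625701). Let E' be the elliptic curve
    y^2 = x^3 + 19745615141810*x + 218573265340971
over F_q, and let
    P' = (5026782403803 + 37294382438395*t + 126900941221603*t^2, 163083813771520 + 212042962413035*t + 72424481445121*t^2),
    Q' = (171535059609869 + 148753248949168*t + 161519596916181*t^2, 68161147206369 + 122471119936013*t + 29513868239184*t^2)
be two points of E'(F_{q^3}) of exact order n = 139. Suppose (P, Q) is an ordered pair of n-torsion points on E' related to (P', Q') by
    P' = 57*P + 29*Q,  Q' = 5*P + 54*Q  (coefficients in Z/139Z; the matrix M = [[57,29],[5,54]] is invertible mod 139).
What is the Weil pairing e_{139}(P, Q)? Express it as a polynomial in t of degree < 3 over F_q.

Since e_{139}(P,P)=e_{139}(Q,Q)=1 and e_{139}(Q,P)=e_{139}(P,Q)^{-1}, expanding e_{139}(57*P + 29*Q,5*P + 54*Q) leaves e(P,Q)^det(M).
det M = 57*54 - 29*5 = 2933 = 14 (mod 139); 14^{-1} = 10 (mod 139).
Double-and-add over 10001011: 8-1 doublings, 4-1 additions; each step l_{T,T}/v_{2T} or l_{T,P'}/v at Q'+S for random S.
Result: e(P',Q') = 134468545429964 + 5613164838133*t + 192603395987674*t^2.
(134468545429964 + 5613164838133*t + 192603395987674*t^2)^{10} mod (234894505792223,f) = 95309647427414 + 135583678740463*t + 123123045496113*t^2.

95309647427414 + 135583678740463*t + 123123045496113*t^2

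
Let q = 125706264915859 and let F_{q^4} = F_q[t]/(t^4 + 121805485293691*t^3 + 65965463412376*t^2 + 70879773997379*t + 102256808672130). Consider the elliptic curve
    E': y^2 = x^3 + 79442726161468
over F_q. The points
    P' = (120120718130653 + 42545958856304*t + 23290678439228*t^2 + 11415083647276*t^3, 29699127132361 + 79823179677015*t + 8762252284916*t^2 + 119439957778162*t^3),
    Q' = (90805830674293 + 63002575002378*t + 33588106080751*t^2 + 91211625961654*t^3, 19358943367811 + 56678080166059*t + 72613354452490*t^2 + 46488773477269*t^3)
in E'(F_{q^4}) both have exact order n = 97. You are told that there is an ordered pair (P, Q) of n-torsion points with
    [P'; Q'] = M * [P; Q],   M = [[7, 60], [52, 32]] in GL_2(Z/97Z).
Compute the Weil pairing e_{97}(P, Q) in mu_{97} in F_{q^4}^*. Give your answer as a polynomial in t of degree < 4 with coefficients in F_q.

Under M = [[7,60],[52,32]] in GL_2(Z/97), e_{97}(P',Q') = e_{97}(P,Q)^(7*32-60*52 mod 97).
det M = 7*32 - 60*52 = -2896 = 14 (mod 97); 14^{-1} = 7 (mod 97).
n = 97 = (1100001)_2 (7 bits, wt 3); accumulate f_{97,P'}(Q'+S)/f_{97,P'}(S) along the 6-step ladder.
Result: e(P',Q') = 3013510387218 + 41534906755246*t + 94532908438364*t^2 + 93955059930891*t^3.
Hence e(P,Q) = 45942761705148 + 37266582589861*t + 100097020814709*t^2 + 992060341452*t^3 in F_{125706264915859^4}^*.

45942761705148 + 37266582589861*t + 100097020814709*t^2 + 992060341452*t^3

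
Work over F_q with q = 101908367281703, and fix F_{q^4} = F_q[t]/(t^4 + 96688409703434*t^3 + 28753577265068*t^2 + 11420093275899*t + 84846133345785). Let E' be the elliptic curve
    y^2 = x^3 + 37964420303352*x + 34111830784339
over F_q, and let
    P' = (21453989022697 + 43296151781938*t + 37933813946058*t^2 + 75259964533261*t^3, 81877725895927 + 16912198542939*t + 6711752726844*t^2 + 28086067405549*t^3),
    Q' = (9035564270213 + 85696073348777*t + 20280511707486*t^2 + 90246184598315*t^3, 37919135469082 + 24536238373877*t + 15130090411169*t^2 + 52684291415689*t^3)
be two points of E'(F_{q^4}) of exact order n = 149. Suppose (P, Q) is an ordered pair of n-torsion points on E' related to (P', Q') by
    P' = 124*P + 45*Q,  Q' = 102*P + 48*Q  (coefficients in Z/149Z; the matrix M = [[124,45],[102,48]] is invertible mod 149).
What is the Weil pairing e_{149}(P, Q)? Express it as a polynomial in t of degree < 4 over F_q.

81998544678700 + 20276455265910*t + 48180438227620*t^2 + 89495109503711*t^3

Since e_{149}(P,P)=e_{149}(Q,Q)=1 and e_{149}(Q,P)=e_{149}(P,Q)^{-1}, expanding e_{149}(124*P + 45*Q,102*P + 48*Q) leaves e(P,Q)^det(M).
det M = 124*48 - 45*102 = 1362 = 21 (mod 149); 21^{-1} = 71 (mod 149).
n = 149 = (10010101)_2 (8 bits, wt 4); accumulate f_{149,P'}(Q'+S)/f_{149,P'}(S) along the 7-step ladder.
f_P(D_Q)/f_Q(D_P) = 80585398176339 + 46201319942190*t + 37316600343324*t^2 + 91703258092280*t^3.
Hence e(P,Q) = 81998544678700 + 20276455265910*t + 48180438227620*t^2 + 89495109503711*t^3 in F_{101908367281703^4}^*.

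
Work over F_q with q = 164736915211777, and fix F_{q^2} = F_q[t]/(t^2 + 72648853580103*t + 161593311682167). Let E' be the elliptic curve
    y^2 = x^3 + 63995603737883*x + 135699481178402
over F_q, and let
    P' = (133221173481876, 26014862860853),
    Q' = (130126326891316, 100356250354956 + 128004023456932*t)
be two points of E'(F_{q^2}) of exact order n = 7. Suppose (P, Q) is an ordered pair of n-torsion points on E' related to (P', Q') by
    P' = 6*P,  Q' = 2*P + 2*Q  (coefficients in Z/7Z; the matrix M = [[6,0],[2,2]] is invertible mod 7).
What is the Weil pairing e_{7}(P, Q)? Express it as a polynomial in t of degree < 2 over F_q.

9618771480103 + 46775118775879*t

e_{7} is bilinear + alternating on E[7], so e_{7}(6*P, 2*P + 2*Q) = e_{7}(P,Q)^(6*2-0*2).
So e_{7}(P,Q) = e_{7}(P',Q')^{3}, since 5*3 = 1 mod 7.
3-bit Miller (111) on E'/F_{164736915211777} with a'=63995603737883, b'=135699481178402: accumulate tangent/chord ratios at Q'+S and P'+S'.
Result: e(P',Q') = 108995326079840 + 33532210763072*t.
Finally e_{7}(P,Q) = 9618771480103 + 46775118775879*t.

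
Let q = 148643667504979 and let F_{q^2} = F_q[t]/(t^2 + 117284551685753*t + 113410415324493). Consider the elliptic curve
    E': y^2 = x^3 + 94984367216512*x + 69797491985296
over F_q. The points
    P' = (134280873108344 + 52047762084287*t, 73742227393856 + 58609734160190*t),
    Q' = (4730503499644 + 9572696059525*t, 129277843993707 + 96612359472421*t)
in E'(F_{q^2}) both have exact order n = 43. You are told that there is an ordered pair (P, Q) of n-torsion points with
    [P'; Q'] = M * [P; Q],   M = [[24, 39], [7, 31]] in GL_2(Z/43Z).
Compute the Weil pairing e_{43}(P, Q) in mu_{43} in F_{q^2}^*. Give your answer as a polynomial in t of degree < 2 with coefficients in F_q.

62030493142906 + 96198802779796*t

Under M = [[24,39],[7,31]] in GL_2(Z/43), e_{43}(P',Q') = e_{43}(P,Q)^(24*31-39*7 mod 43).
Hence e(P,Q) = e(P',Q')^{21} where 21 = 41^{-1} mod 43.
Run Miller on y^2=x^3+94984367216512*x+69797491985296 over F_{148643667504979}: ladder 101011 (6 bits); e = f_P(D_Q)/f_Q(D_P).
f_P(D_Q)/f_Q(D_P) = 71930793702983 + 112395662187602*t.
Thus e_{43}(P,Q) = 62030493142906 + 96198802779796*t.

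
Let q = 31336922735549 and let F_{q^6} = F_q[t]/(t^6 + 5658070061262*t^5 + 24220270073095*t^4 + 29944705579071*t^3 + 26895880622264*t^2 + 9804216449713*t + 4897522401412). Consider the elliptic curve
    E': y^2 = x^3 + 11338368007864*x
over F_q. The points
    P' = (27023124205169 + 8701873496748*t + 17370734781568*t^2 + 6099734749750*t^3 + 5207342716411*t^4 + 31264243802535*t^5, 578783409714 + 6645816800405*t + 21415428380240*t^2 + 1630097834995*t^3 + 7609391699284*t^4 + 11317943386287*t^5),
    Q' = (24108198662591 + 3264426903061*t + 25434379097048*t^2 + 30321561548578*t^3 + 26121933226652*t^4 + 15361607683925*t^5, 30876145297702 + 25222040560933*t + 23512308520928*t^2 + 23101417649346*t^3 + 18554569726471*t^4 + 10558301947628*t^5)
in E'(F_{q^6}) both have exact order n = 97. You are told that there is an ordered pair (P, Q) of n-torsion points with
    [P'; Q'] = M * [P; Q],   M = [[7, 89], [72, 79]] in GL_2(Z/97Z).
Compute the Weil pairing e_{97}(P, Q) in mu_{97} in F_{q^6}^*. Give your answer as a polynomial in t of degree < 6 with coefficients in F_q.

18271229232711 + 30295168209475*t + 369094110409*t^2 + 5691103789564*t^3 + 6419638882075*t^4 + 16376698475902*t^5

Under M = [[7,89],[72,79]] in GL_2(Z/97), e_{97}(P',Q') = e_{97}(P,Q)^(7*79-89*72 mod 97).
det(M) mod 97 = 62; its inverse in (Z/97)^* is 36 (check: 62*36 mod 97 = 1).
Run Miller on y^2=x^3+11338368007864*x over F_{31336922735549}: ladder 1100001 (7 bits); e = f_P(D_Q)/f_Q(D_P).
The quotient is 8195246294006 + 7024620570255*t + 7950788201306*t^2 + 6925935978186*t^3 + 26731599919744*t^4 + 24140131704827*t^5.
Thus e_{97}(P,Q) = 18271229232711 + 30295168209475*t + 369094110409*t^2 + 5691103789564*t^3 + 6419638882075*t^4 + 16376698475902*t^5.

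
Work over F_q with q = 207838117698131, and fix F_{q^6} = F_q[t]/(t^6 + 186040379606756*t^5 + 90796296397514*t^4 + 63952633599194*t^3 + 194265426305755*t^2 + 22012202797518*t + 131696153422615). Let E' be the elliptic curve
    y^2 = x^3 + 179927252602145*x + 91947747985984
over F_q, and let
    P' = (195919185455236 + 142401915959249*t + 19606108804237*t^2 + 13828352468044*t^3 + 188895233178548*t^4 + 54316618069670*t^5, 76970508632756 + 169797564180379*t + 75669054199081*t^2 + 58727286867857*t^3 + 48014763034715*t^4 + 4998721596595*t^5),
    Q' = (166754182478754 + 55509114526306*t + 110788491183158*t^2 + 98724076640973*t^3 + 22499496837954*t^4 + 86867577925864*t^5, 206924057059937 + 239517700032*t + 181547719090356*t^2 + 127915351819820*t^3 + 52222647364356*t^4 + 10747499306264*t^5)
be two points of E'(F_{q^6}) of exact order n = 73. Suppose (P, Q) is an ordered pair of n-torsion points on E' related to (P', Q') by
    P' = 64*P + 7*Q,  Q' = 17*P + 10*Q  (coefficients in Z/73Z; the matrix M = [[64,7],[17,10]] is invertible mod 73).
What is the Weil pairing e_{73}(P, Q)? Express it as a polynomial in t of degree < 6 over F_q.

e_{73}(aP+bQ,cP+dQ) = e_{73}(P,Q)^(ad-bc); with (a,b,c,d)=(64,7,17,10) this gives the det-73 law.
Hence e(P,Q) = e(P',Q')^{22} where 22 = 10^{-1} mod 73.
Run Miller on y^2=x^3+179927252602145*x+91947747985984 over F_{207838117698131}: ladder 1001001 (7 bits); e = f_P(D_Q)/f_Q(D_P).
The quotient is 131304349243542 + 1053885632856*t + 123742628715997*t^2 + 22307175157017*t^3 + 23510943991294*t^4 + 156413365839429*t^5.
Hence e(P,Q) = 105558014578047 + 206734989789231*t + 136394320330884*t^2 + 14529000100486*t^3 + 22092513657643*t^4 + 123646011388111*t^5 in F_{207838117698131^6}^*.

105558014578047 + 206734989789231*t + 136394320330884*t^2 + 14529000100486*t^3 + 22092513657643*t^4 + 123646011388111*t^5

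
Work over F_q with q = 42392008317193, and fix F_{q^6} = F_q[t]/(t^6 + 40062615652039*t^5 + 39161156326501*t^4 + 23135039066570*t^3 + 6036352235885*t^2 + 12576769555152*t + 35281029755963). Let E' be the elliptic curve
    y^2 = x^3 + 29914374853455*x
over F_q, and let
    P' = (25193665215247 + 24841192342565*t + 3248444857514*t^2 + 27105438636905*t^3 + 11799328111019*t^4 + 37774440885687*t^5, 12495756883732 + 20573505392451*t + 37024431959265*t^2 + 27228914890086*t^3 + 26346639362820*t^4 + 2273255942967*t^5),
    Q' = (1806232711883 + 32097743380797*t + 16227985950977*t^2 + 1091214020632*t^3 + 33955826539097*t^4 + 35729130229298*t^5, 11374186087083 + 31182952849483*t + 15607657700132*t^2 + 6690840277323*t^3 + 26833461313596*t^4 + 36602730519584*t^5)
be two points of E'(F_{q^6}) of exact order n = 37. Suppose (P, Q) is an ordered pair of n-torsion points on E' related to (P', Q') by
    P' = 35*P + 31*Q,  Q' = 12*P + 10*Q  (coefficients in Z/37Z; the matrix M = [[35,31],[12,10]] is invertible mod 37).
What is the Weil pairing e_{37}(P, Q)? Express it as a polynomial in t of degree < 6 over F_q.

Alternating bilinearity on E[37] (values in mu_{37} in F_{42392008317193^6}) gives e(P',Q') = e(P,Q)^det(M).
Inverting 15 mod 37: 5. Thus e_{37}(P,Q) = e(P',Q')^{5}.
6-bit Miller (100101) on E'/F_{42392008317193} with a'=29914374853455, b'=0: accumulate tangent/chord ratios at Q'+S and P'+S'.
e_{37}(P',Q') = 26358992285464 + 13432210291553*t + 33691604777869*t^2 + 34659227725759*t^3 + 28251606704788*t^4 + 32240949980167*t^5.
Hence e(P,Q) = 37968317037654 + 9319586000203*t + 11951345754900*t^2 + 24881281242909*t^3 + 17529110317165*t^4 + 36556181545897*t^5 in F_{42392008317193^6}^*.

37968317037654 + 9319586000203*t + 11951345754900*t^2 + 24881281242909*t^3 + 17529110317165*t^4 + 36556181545897*t^5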